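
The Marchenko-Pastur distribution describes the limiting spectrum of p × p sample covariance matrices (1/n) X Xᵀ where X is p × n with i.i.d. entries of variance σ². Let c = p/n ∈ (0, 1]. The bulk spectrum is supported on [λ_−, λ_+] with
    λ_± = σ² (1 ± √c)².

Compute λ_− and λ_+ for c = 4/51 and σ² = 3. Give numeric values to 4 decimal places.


c = 4/51 = 0.078431; √c = 0.280056.
λ_− = σ² (1 − √c)² = 3 · (1 − 0.280056)² = 3 · (0.719944)² = 1.554958.
λ_+ = σ² (1 + √c)² = 3 · (1 + 0.280056)² = 3 · (1.280056)² = 4.915630.

Rounded to 4 decimal places: λ_− ≈ 1.5550, λ_+ ≈ 4.9156.


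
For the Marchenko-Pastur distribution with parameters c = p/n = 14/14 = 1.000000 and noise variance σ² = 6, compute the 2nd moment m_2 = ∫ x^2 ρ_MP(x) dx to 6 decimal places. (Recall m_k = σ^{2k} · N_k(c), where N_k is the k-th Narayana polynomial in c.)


E[X²] = σ⁴ (1 + c) (second MP moment). With σ² = 6 (so σ⁴ = 36) and c = 14/14 = 1.000000: E[X²] = 36 · (1 + 1.000000) = 36 · 2.000000.

So E[X^2] = 72.000000.


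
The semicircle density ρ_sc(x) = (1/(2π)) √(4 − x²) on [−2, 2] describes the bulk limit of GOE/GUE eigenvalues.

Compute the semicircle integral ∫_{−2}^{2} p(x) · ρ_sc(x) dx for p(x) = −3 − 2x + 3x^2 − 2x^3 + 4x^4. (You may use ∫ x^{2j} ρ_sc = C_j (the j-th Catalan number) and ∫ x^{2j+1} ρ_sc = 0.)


Write p(x) = Σ a_i x^i, split into monomials and integrate each against ρ_sc separately.
Using ∫ x^{2j} ρ_sc = C_j = (1/(j+1)) C(2j, j) (Catalan numbers) and ∫ x^{2j+1} ρ_sc = 0 (odd monomials vanish by symmetry):
  i = 0 (even): a_0 · C_{0} = -3 · 1 = -3
  i = 1 (odd): ∫ x^1 ρ_sc = 0 (vanishes)
  i = 2 (even): a_2 · C_{1} = 3 · 1 = 3
  i = 3 (odd): ∫ x^3 ρ_sc = 0 (vanishes)
  i = 4 (even): a_4 · C_{2} = 4 · 2 = 8

Summing the contributions: ∫_{−2}^{2} p(x) ρ_sc(x) dx = (-3) + 3 + 8 = 8.


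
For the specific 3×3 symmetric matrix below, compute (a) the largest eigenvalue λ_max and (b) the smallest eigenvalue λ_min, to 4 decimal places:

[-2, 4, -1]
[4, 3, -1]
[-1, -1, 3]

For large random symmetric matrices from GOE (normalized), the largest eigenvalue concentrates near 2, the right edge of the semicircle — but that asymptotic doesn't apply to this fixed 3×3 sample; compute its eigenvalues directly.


Since M is real symmetric, all three eigenvalues are real; they are the roots of det(λI − M) = λ³ − (tr M) λ² + s λ − det M, where s is the sum of the principal 2×2 minors.
tr M = -2 + 3 + 3 = 4.
s = ((-2)·3 − 4²) + ((-2)·3 − (-1)²) + (3·3 − (-1)²) = -22 + (-7) + 8 = -21.
det M (expand along row 1) = (-2)·8 − 4·11 + (-1)·(-1) = -59.
Characteristic polynomial: λ³ − 4λ² − 21λ + 59 = 0.
Substitute λ = y + (tr M)/3 = y + 1.333333 to remove the quadratic term: y³ + p·y + q = 0 with p = s − (tr M)²/3 = -26.333333 and q = −2(tr M)³/27 + (tr M)·s/3 − det M = 26.259259.
Three real roots ⇒ use the trigonometric (Viète) form: r = 2√(−p/3) = 5.925463, φ = arccos(3q/(p·r)) = arccos(-0.504865) = 2.100022 rad.
y_k = r·cos(φ/3 − 2πk/3) for k = 0, 1, 2 gives y = 4.532016, 1.039890, -5.571905.
λ_k = y_k + 1.333333 gives λ = 5.8653, 2.3732, -4.2386 (check: the sum is 4.0000 = tr M).

Hence λ_max = 5.8653 and λ_min = -4.2386.


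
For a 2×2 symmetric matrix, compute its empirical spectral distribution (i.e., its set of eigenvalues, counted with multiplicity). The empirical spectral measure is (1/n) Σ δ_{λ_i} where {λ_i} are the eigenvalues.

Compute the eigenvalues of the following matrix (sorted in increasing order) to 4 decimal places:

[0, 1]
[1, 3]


Since M is real symmetric, both eigenvalues are real; they are the roots of det(λI − M) = λ² − (tr M) λ + det M.
tr M = 0 + 3 = 3.
det M = 0·3 − 1² = 0 − 1 = -1.
Characteristic polynomial: λ² − 3λ − 1 = 0.
Discriminant Δ = (tr M)² − 4·det M = 9 − (-4) = 13; √Δ = 3.605551.
λ = (tr M ± √Δ)/2 = (3 ± 3.605551)/2, giving (tr M − √Δ)/2 = -0.3028 and (tr M + √Δ)/2 = 3.3028.

Eigenvalues sorted in increasing order: [-0.3028, 3.3028].


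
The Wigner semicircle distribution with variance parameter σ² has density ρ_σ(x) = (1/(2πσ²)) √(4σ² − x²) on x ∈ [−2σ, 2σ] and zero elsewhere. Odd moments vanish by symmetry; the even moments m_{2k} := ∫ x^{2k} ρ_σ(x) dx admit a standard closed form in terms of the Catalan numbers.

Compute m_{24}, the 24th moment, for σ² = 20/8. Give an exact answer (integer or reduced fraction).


By the scaled semicircle moment identity, m_{2k} = σ^{2k} · C_k with k = 12.
C_12 = (1/(k+1)) · C(2k, k) = (1/13) · C(24, 12) = (1/13) · 2704156 = 208012.
σ^{2k} = (σ²)^k = (20/8)^12 = 244140625/4096.

Therefore m_{24} = σ^{24} · C_12 = (244140625/4096) · 208012 = 12696044921875/1024.


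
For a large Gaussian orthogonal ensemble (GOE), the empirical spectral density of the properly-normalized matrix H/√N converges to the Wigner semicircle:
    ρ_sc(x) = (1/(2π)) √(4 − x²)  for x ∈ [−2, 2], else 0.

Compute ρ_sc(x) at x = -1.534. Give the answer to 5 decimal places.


ρ_sc(x) = (1/(2π)) √(4 − x²). With x = -1.534:
  4 − x² = 4 − (-1.534)² = 4 − 2.353156 = 1.646844.
  √(4 − x²) = 1.283294.
  1/(2π) = 0.159155.
  ρ_sc(-1.534) = 0.159155 · 1.283294 = 0.204243.

Rounded to 5 decimal places: ρ_sc(-1.534) ≈ 0.20424.


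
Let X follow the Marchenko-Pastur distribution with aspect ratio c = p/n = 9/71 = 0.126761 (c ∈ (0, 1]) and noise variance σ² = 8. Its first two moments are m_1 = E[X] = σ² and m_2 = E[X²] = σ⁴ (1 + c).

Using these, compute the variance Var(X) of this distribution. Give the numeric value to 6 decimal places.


m_1 = E[X] = σ² = 8, so m_1² = 64.
m_2 = E[X²] = σ⁴ (1 + c) = 64 · (1 + 0.126761) = 64 · 1.126761 = 72.112676.
(Note m_2 − m_1² simplifies to c · σ⁴ = 0.126761 · 64.)

Var(X) = m_2 − m_1² = 72.112676 − 64 = 8.112676.


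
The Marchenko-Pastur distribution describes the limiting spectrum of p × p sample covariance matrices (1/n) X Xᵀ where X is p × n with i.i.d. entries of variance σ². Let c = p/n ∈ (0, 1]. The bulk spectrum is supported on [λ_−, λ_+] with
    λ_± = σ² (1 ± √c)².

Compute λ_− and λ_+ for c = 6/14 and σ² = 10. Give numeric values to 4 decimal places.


c = 6/14 = 0.428571; √c = 0.654654.
λ_− = σ² (1 − √c)² = 10 · (1 − 0.654654)² = 10 · (0.345346)² = 1.192641.
λ_+ = σ² (1 + √c)² = 10 · (1 + 0.654654)² = 10 · (1.654654)² = 27.378788.

Rounded to 4 decimal places: λ_− ≈ 1.1926, λ_+ ≈ 27.3788.


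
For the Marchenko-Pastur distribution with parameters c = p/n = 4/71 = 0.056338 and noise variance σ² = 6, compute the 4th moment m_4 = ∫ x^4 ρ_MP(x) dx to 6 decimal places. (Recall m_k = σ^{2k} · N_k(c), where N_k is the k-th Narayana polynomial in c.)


E[X⁴] = σ⁸ (1 + 6c + 6c² + c³) (fourth MP moment). With σ² = 6 (so σ⁸ = 1296) and c = 4/71 = 0.056338: E[X⁴] = 1296 · (1 + 6·0.056338 + 6·(0.056338)² + (0.056338)³) = 1296 · 1.357251.

So E[X^4] = 1758.997069.


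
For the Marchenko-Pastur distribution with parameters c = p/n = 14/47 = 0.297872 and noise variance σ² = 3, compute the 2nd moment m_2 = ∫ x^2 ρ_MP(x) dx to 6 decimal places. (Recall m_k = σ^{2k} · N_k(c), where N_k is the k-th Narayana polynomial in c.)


E[X²] = σ⁴ (1 + c) (second MP moment). With σ² = 3 (so σ⁴ = 9) and c = 14/47 = 0.297872: E[X²] = 9 · (1 + 0.297872) = 9 · 1.297872.

So E[X^2] = 11.680851.


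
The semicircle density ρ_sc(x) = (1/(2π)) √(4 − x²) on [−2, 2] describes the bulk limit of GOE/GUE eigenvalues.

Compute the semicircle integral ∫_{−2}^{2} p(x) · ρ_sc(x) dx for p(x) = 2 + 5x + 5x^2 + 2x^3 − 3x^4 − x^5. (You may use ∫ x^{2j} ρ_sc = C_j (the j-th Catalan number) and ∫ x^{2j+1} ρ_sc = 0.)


Write p(x) = Σ a_i x^i, split into monomials and integrate each against ρ_sc separately.
Using ∫ x^{2j} ρ_sc = C_j = (1/(j+1)) C(2j, j) (Catalan numbers) and ∫ x^{2j+1} ρ_sc = 0 (odd monomials vanish by symmetry):
  i = 0 (even): a_0 · C_{0} = 2 · 1 = 2
  i = 1 (odd): ∫ x^1 ρ_sc = 0 (vanishes)
  i = 2 (even): a_2 · C_{1} = 5 · 1 = 5
  i = 3 (odd): ∫ x^3 ρ_sc = 0 (vanishes)
  i = 4 (even): a_4 · C_{2} = -3 · 2 = -6
  i = 5 (odd): ∫ x^5 ρ_sc = 0 (vanishes)

Summing the contributions: ∫_{−2}^{2} p(x) ρ_sc(x) dx = 2 + 5 + (-6) = 1.


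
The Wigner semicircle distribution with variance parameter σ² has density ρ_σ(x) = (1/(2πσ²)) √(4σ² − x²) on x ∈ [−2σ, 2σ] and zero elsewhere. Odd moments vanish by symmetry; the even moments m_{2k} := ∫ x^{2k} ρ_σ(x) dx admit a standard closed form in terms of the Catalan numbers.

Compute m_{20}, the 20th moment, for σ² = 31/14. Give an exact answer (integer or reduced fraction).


By the scaled semicircle moment identity, m_{2k} = σ^{2k} · C_k with k = 10.
C_10 = (1/(k+1)) · C(2k, k) = (1/11) · C(20, 10) = (1/11) · 184756 = 16796.
σ^{2k} = (σ²)^k = (31/14)^10 = 819628286980801/289254654976.

Therefore m_{20} = σ^{20} · C_10 = (819628286980801/289254654976) · 16796 = 3441619177032383399/72313663744.


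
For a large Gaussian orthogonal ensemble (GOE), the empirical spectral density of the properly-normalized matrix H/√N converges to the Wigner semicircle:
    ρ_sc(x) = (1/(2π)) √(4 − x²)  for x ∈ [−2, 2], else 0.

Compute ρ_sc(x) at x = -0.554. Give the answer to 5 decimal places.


ρ_sc(x) = (1/(2π)) √(4 − x²). With x = -0.554:
  4 − x² = 4 − (-0.554)² = 4 − 0.306916 = 3.693084.
  √(4 − x²) = 1.921740.
  1/(2π) = 0.159155.
  ρ_sc(-0.554) = 0.159155 · 1.921740 = 0.305854.

Rounded to 5 decimal places: ρ_sc(-0.554) ≈ 0.30585.


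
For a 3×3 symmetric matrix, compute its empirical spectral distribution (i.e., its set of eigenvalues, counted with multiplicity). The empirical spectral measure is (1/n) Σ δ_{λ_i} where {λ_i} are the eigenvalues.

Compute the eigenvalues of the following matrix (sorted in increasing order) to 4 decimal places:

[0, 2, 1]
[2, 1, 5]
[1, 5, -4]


Since M is real symmetric, all three eigenvalues are real; they are the roots of det(λI − M) = λ³ − (tr M) λ² + s λ − det M, where s is the sum of the principal 2×2 minors.
tr M = 0 + 1 + (-4) = -3.
s = (0·1 − 2²) + (0·(-4) − 1²) + (1·(-4) − 5²) = -4 + (-1) + (-29) = -34.
det M (expand along row 1) = 0·(-29) − 2·(-13) + 1·9 = 35.
Characteristic polynomial: λ³ + 3λ² − 34λ − 35 = 0.
Substitute λ = y + (tr M)/3 = y − 1.000000 to remove the quadratic term: y³ + p·y + q = 0 with p = s − (tr M)²/3 = -37.000000 and q = −2(tr M)³/27 + (tr M)·s/3 − det M = 1.000000.
Three real roots ⇒ use the trigonometric (Viète) form: r = 2√(−p/3) = 7.023769, φ = arccos(3q/(p·r)) = arccos(-0.011544) = 1.582340 rad.
y_k = r·cos(φ/3 − 2πk/3) for k = 0, 1, 2 gives y = 6.069204, 0.027028, -6.096231.
λ_k = y_k − 1.000000 gives λ = 5.0692, -0.9730, -7.0962 (check: the sum is -3.0000 = tr M).

Eigenvalues sorted in increasing order: [-7.0962, -0.9730, 5.0692].


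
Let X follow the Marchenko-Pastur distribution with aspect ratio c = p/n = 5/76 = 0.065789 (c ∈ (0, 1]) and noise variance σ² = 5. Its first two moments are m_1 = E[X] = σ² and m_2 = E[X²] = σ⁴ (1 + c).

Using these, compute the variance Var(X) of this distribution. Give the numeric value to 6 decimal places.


m_1 = E[X] = σ² = 5, so m_1² = 25.
m_2 = E[X²] = σ⁴ (1 + c) = 25 · (1 + 0.065789) = 25 · 1.065789 = 26.644737.
(Note m_2 − m_1² simplifies to c · σ⁴ = 0.065789 · 25.)

Var(X) = m_2 − m_1² = 26.644737 − 25 = 1.644737.


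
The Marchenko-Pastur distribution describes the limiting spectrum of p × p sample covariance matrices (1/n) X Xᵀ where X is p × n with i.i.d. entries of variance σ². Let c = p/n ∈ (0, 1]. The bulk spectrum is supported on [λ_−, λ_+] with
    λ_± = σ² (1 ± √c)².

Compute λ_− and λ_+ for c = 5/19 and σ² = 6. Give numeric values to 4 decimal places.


c = 5/19 = 0.263158; √c = 0.512989.
λ_− = σ² (1 − √c)² = 6 · (1 − 0.512989)² = 6 · (0.487011)² = 1.423077.
λ_+ = σ² (1 + √c)² = 6 · (1 + 0.512989)² = 6 · (1.512989)² = 13.734817.

Rounded to 4 decimal places: λ_− ≈ 1.4231, λ_+ ≈ 13.7348.


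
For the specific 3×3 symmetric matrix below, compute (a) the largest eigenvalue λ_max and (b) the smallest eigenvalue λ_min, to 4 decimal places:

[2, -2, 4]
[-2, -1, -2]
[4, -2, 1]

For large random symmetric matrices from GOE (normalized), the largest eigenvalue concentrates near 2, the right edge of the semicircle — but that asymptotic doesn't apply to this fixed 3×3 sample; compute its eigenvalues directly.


Since M is real symmetric, all three eigenvalues are real; they are the roots of det(λI − M) = λ³ − (tr M) λ² + s λ − det M, where s is the sum of the principal 2×2 minors.
tr M = 2 + (-1) + 1 = 2.
s = (2·(-1) − (-2)²) + (2·1 − 4²) + ((-1)·1 − (-2)²) = -6 + (-14) + (-5) = -25.
det M (expand along row 1) = 2·(-5) − (-2)·6 + 4·8 = 34.
Characteristic polynomial: λ³ − 2λ² − 25λ − 34 = 0.
Substitute λ = y + (tr M)/3 = y + 0.666667 to remove the quadratic term: y³ + p·y + q = 0 with p = s − (tr M)²/3 = -26.333333 and q = −2(tr M)³/27 + (tr M)·s/3 − det M = -51.259259.
Three real roots ⇒ use the trigonometric (Viète) form: r = 2√(−p/3) = 5.925463, φ = arccos(3q/(p·r)) = arccos(0.985520) = 0.170382 rad.
y_k = r·cos(φ/3 − 2πk/3) for k = 0, 1, 2 gives y = 5.915909, -2.666667, -3.249242.
λ_k = y_k + 0.666667 gives λ = 6.5826, -2.0000, -2.5826 (check: the sum is 2.0000 = tr M).

Hence λ_max = 6.5826 and λ_min = -2.5826.


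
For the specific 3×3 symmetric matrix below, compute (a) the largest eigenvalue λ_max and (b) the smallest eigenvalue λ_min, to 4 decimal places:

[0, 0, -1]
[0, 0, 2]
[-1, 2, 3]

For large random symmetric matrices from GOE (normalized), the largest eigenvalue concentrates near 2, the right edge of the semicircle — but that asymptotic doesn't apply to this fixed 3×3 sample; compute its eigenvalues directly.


Since M is real symmetric, all three eigenvalues are real; they are the roots of det(λI − M) = λ³ − (tr M) λ² + s λ − det M, where s is the sum of the principal 2×2 minors.
tr M = 0 + 0 + 3 = 3.
s = (0·0 − 0²) + (0·3 − (-1)²) + (0·3 − 2²) = 0 + (-1) + (-4) = -5.
det M (expand along row 1) = 0·(-4) − 0·2 + (-1)·0 = 0.
Characteristic polynomial: λ³ − 3λ² − 5λ = 0.
Substitute λ = y + (tr M)/3 = y + 1.000000 to remove the quadratic term: y³ + p·y + q = 0 with p = s − (tr M)²/3 = -8.000000 and q = −2(tr M)³/27 + (tr M)·s/3 − det M = -7.000000.
Three real roots ⇒ use the trigonometric (Viète) form: r = 2√(−p/3) = 3.265986, φ = arccos(3q/(p·r)) = arccos(0.803739) = 0.637244 rad.
y_k = r·cos(φ/3 − 2πk/3) for k = 0, 1, 2 gives y = 3.192582, -1.000000, -2.192582.
λ_k = y_k + 1.000000 gives λ = 4.1926, 0.0000, -1.1926 (check: the sum is 3.0000 = tr M).

Hence λ_max = 4.1926 and λ_min = -1.1926.


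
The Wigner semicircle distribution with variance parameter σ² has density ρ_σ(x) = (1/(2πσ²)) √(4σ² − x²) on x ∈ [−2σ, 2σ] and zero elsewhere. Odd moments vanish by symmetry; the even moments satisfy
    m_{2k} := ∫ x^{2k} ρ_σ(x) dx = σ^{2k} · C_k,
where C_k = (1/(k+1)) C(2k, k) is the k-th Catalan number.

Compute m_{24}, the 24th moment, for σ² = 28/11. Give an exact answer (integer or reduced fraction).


By the scaled semicircle moment identity, m_{2k} = σ^{2k} · C_k with k = 12.
C_12 = (1/(k+1)) · C(2k, k) = (1/13) · C(24, 12) = (1/13) · 2704156 = 208012.
σ^{2k} = (σ²)^k = (28/11)^12 = 232218265089212416/3138428376721.

Therefore m_{24} = σ^{24} · C_12 = (232218265089212416/3138428376721) · 208012 = 48304185757737253076992/3138428376721.


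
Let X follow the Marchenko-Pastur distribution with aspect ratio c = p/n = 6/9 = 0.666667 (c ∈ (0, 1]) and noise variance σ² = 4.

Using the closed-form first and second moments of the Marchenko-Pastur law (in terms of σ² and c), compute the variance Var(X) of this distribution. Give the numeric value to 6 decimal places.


Recall the MP moments m_1 = E[X] = σ² and m_2 = E[X²] = σ⁴ (1 + c).
m_1 = E[X] = σ² = 4, so m_1² = 16.
m_2 = E[X²] = σ⁴ (1 + c) = 16 · (1 + 0.666667) = 16 · 1.666667 = 26.666667.
(Note m_2 − m_1² simplifies to c · σ⁴ = 0.666667 · 16.)

Var(X) = m_2 − m_1² = 26.666667 − 16 = 10.666667.


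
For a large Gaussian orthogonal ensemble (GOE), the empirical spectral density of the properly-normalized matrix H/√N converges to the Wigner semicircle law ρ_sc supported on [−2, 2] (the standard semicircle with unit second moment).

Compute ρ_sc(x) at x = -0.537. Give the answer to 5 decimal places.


ρ_sc(x) = (1/(2π)) √(4 − x²). With x = -0.537:
  4 − x² = 4 − (-0.537)² = 4 − 0.288369 = 3.711631.
  √(4 − x²) = 1.926559.
  1/(2π) = 0.159155.
  ρ_sc(-0.537) = 0.159155 · 1.926559 = 0.306621.

Rounded to 5 decimal places: ρ_sc(-0.537) ≈ 0.30662.


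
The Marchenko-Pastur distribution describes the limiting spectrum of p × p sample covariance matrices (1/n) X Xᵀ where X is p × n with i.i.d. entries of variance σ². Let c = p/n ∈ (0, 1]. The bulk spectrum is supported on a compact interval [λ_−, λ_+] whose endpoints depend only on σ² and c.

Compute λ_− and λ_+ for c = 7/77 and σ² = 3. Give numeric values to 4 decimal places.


c = 7/77 = 0.090909; √c = 0.301511.
λ_− = σ² (1 − √c)² = 3 · (1 − 0.301511)² = 3 · (0.698489)² = 1.463659.
λ_+ = σ² (1 + √c)² = 3 · (1 + 0.301511)² = 3 · (1.301511)² = 5.081795.

Rounded to 4 decimal places: λ_− ≈ 1.4637, λ_+ ≈ 5.0818.


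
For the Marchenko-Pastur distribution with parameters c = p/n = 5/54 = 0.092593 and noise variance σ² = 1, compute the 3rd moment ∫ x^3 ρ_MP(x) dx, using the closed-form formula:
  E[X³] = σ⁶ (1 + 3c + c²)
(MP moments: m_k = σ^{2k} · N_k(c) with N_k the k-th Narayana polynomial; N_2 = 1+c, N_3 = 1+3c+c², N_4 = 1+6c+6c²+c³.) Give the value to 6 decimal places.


E[X³] = σ⁶ (1 + 3c + c²) (third MP moment). With σ² = 1 (so σ⁶ = 1) and c = 5/54 = 0.092593: E[X³] = 1 · (1 + 3·0.092593 + (0.092593)²) = 1 · 1.286351.

So E[X^3] = 1.286351.


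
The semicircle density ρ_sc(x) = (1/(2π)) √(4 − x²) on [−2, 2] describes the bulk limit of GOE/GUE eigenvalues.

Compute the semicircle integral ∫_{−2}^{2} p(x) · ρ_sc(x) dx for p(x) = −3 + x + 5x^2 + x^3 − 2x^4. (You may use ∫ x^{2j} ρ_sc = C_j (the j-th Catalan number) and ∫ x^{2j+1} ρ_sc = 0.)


Write p(x) = Σ a_i x^i, split into monomials and integrate each against ρ_sc separately.
Using ∫ x^{2j} ρ_sc = C_j = (1/(j+1)) C(2j, j) (Catalan numbers) and ∫ x^{2j+1} ρ_sc = 0 (odd monomials vanish by symmetry):
  i = 0 (even): a_0 · C_{0} = -3 · 1 = -3
  i = 1 (odd): ∫ x^1 ρ_sc = 0 (vanishes)
  i = 2 (even): a_2 · C_{1} = 5 · 1 = 5
  i = 3 (odd): ∫ x^3 ρ_sc = 0 (vanishes)
  i = 4 (even): a_4 · C_{2} = -2 · 2 = -4

Summing the contributions: ∫_{−2}^{2} p(x) ρ_sc(x) dx = (-3) + 5 + (-4) = -2.


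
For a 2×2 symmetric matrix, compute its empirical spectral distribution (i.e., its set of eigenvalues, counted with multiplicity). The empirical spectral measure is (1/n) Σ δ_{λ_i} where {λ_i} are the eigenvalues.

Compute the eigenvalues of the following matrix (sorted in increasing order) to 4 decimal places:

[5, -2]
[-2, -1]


Since M is real symmetric, both eigenvalues are real; they are the roots of det(λI − M) = λ² − (tr M) λ + det M.
tr M = 5 + (-1) = 4.
det M = 5·(-1) − (-2)² = -5 − 4 = -9.
Characteristic polynomial: λ² − 4λ − 9 = 0.
Discriminant Δ = (tr M)² − 4·det M = 16 − (-36) = 52; √Δ = 7.211103.
λ = (tr M ± √Δ)/2 = (4 ± 7.211103)/2, giving (tr M − √Δ)/2 = -1.6056 and (tr M + √Δ)/2 = 5.6056.

Eigenvalues sorted in increasing order: [-1.6056, 5.6056].


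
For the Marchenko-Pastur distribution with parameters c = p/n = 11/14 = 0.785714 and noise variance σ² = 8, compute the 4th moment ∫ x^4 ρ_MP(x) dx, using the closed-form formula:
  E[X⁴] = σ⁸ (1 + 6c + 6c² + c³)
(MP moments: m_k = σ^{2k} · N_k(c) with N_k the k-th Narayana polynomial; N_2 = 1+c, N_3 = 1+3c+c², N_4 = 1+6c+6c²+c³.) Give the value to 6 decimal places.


E[X⁴] = σ⁸ (1 + 6c + 6c² + c³) (fourth MP moment). With σ² = 8 (so σ⁸ = 4096) and c = 11/14 = 0.785714: E[X⁴] = 4096 · (1 + 6·0.785714 + 6·(0.785714)² + (0.785714)³) = 4096 · 9.903426.

So E[X^4] = 40564.431487.


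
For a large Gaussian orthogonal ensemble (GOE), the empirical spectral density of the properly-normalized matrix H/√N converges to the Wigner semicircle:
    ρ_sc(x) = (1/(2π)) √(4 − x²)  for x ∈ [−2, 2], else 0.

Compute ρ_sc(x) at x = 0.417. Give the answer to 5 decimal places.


ρ_sc(x) = (1/(2π)) √(4 − x²). With x = 0.417:
  4 − x² = 4 − (0.417)² = 4 − 0.173889 = 3.826111.
  √(4 − x²) = 1.956045.
  1/(2π) = 0.159155.
  ρ_sc(0.417) = 0.159155 · 1.956045 = 0.311314.

Rounded to 5 decimal places: ρ_sc(0.417) ≈ 0.31131.


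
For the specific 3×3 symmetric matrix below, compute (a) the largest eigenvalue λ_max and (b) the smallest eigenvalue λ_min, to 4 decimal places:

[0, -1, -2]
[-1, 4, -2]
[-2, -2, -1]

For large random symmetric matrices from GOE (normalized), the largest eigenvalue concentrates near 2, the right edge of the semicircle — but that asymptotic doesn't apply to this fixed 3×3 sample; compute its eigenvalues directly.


Since M is real symmetric, all three eigenvalues are real; they are the roots of det(λI − M) = λ³ − (tr M) λ² + s λ − det M, where s is the sum of the principal 2×2 minors.
tr M = 0 + 4 + (-1) = 3.
s = (0·4 − (-1)²) + (0·(-1) − (-2)²) + (4·(-1) − (-2)²) = -1 + (-4) + (-8) = -13.
det M (expand along row 1) = 0·(-8) − (-1)·(-3) + (-2)·10 = -23.
Characteristic polynomial: λ³ − 3λ² − 13λ + 23 = 0.
Substitute λ = y + (tr M)/3 = y + 1.000000 to remove the quadratic term: y³ + p·y + q = 0 with p = s − (tr M)²/3 = -16.000000 and q = −2(tr M)³/27 + (tr M)·s/3 − det M = 8.000000.
Three real roots ⇒ use the trigonometric (Viète) form: r = 2√(−p/3) = 4.618802, φ = arccos(3q/(p·r)) = arccos(-0.324760) = 1.901554 rad.
y_k = r·cos(φ/3 − 2πk/3) for k = 0, 1, 2 gives y = 3.721612, 0.508203, -4.229815.
λ_k = y_k + 1.000000 gives λ = 4.7216, 1.5082, -3.2298 (check: the sum is 3.0000 = tr M).

Hence λ_max = 4.7216 and λ_min = -3.2298.


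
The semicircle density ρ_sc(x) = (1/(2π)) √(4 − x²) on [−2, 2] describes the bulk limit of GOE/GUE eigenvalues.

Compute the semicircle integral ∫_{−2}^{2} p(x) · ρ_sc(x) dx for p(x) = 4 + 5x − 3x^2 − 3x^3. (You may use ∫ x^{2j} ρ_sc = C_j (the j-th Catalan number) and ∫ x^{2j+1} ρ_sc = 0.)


Write p(x) = Σ a_i x^i, split into monomials and integrate each against ρ_sc separately.
Using ∫ x^{2j} ρ_sc = C_j = (1/(j+1)) C(2j, j) (Catalan numbers) and ∫ x^{2j+1} ρ_sc = 0 (odd monomials vanish by symmetry):
  i = 0 (even): a_0 · C_{0} = 4 · 1 = 4
  i = 1 (odd): ∫ x^1 ρ_sc = 0 (vanishes)
  i = 2 (even): a_2 · C_{1} = -3 · 1 = -3
  i = 3 (odd): ∫ x^3 ρ_sc = 0 (vanishes)

Summing the contributions: ∫_{−2}^{2} p(x) ρ_sc(x) dx = 4 + (-3) = 1.


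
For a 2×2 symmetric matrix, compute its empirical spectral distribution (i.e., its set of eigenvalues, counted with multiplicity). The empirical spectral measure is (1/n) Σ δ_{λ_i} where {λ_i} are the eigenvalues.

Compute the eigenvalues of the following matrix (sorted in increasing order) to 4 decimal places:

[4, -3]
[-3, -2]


Since M is real symmetric, both eigenvalues are real; they are the roots of det(λI − M) = λ² − (tr M) λ + det M.
tr M = 4 + (-2) = 2.
det M = 4·(-2) − (-3)² = -8 − 9 = -17.
Characteristic polynomial: λ² − 2λ − 17 = 0.
Discriminant Δ = (tr M)² − 4·det M = 4 − (-68) = 72; √Δ = 8.485281.
λ = (tr M ± √Δ)/2 = (2 ± 8.485281)/2, giving (tr M − √Δ)/2 = -3.2426 and (tr M + √Δ)/2 = 5.2426.

Eigenvalues sorted in increasing order: [-3.2426, 5.2426].


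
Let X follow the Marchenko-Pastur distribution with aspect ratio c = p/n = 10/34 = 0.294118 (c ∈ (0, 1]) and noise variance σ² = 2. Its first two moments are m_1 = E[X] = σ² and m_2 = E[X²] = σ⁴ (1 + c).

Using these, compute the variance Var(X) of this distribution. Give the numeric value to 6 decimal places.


m_1 = E[X] = σ² = 2, so m_1² = 4.
m_2 = E[X²] = σ⁴ (1 + c) = 4 · (1 + 0.294118) = 4 · 1.294118 = 5.176471.
(Note m_2 − m_1² simplifies to c · σ⁴ = 0.294118 · 4.)

Var(X) = m_2 − m_1² = 5.176471 − 4 = 1.176471.


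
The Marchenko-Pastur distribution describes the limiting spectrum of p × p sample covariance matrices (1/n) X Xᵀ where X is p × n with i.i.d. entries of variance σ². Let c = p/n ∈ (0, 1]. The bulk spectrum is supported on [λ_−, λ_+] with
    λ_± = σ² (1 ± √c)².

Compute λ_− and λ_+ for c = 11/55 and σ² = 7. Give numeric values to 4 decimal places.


c = 11/55 = 0.200000; √c = 0.447214.
λ_− = σ² (1 − √c)² = 7 · (1 − 0.447214)² = 7 · (0.552786)² = 2.139010.
λ_+ = σ² (1 + √c)² = 7 · (1 + 0.447214)² = 7 · (1.447214)² = 14.660990.

Rounded to 4 decimal places: λ_− ≈ 2.1390, λ_+ ≈ 14.6610.


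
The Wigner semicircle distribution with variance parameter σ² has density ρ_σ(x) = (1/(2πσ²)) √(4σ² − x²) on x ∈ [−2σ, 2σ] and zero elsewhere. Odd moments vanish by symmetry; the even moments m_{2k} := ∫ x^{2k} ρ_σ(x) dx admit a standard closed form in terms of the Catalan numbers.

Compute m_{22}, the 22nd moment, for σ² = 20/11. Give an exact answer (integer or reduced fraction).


By the scaled semicircle moment identity, m_{2k} = σ^{2k} · C_k with k = 11.
C_11 = (1/(k+1)) · C(2k, k) = (1/12) · C(22, 11) = (1/12) · 705432 = 58786.
σ^{2k} = (σ²)^k = (20/11)^11 = 204800000000000/285311670611.

Therefore m_{22} = σ^{22} · C_11 = (204800000000000/285311670611) · 58786 = 12039372800000000000/285311670611.


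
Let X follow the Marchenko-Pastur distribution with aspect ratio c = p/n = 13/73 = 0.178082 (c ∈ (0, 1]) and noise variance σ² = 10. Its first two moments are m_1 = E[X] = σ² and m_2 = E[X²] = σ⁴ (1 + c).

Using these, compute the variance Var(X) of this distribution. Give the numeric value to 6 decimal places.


m_1 = E[X] = σ² = 10, so m_1² = 100.
m_2 = E[X²] = σ⁴ (1 + c) = 100 · (1 + 0.178082) = 100 · 1.178082 = 117.808219.
(Note m_2 − m_1² simplifies to c · σ⁴ = 0.178082 · 100.)

Var(X) = m_2 − m_1² = 117.808219 − 100 = 17.808219.


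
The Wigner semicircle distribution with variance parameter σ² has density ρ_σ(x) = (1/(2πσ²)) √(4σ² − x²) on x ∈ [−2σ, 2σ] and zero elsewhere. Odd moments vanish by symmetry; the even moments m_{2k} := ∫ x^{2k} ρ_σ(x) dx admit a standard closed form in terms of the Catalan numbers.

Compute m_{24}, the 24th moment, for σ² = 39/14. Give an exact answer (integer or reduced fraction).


By the scaled semicircle moment identity, m_{2k} = σ^{2k} · C_k with k = 12.
C_12 = (1/(k+1)) · C(2k, k) = (1/13) · C(24, 12) = (1/13) · 2704156 = 208012.
σ^{2k} = (σ²)^k = (39/14)^12 = 12381557655576425121/56693912375296.

Therefore m_{24} = σ^{24} · C_12 = (12381557655576425121/56693912375296) · 208012 = 91982591823277262223909/2024782584832.


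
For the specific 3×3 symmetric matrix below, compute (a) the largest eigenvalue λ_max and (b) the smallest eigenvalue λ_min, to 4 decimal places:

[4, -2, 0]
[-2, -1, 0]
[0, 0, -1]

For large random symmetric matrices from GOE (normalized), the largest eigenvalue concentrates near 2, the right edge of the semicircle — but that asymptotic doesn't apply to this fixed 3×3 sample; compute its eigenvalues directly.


Since M is real symmetric, all three eigenvalues are real; they are the roots of det(λI − M) = λ³ − (tr M) λ² + s λ − det M, where s is the sum of the principal 2×2 minors.
tr M = 4 + (-1) + (-1) = 2.
s = (4·(-1) − (-2)²) + (4·(-1) − 0²) + ((-1)·(-1) − 0²) = -8 + (-4) + 1 = -11.
det M (expand along row 1) = 4·1 − (-2)·2 + 0·0 = 8.
Characteristic polynomial: λ³ − 2λ² − 11λ − 8 = 0.
Substitute λ = y + (tr M)/3 = y + 0.666667 to remove the quadratic term: y³ + p·y + q = 0 with p = s − (tr M)²/3 = -12.333333 and q = −2(tr M)³/27 + (tr M)·s/3 − det M = -15.925926.
Three real roots ⇒ use the trigonometric (Viète) form: r = 2√(−p/3) = 4.055175, φ = arccos(3q/(p·r)) = arccos(0.955291) = 0.300152 rad.
y_k = r·cos(φ/3 − 2πk/3) for k = 0, 1, 2 gives y = 4.034895, -1.666667, -2.368229.
λ_k = y_k + 0.666667 gives λ = 4.7016, -1.0000, -1.7016 (check: the sum is 2.0000 = tr M).

Hence λ_max = 4.7016 and λ_min = -1.7016.


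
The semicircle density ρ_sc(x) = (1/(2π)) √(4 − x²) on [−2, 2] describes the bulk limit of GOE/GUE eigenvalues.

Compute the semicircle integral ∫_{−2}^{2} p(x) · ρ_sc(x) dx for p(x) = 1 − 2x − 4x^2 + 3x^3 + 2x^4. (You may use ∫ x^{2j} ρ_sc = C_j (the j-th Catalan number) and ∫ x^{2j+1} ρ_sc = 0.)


Write p(x) = Σ a_i x^i, split into monomials and integrate each against ρ_sc separately.
Using ∫ x^{2j} ρ_sc = C_j = (1/(j+1)) C(2j, j) (Catalan numbers) and ∫ x^{2j+1} ρ_sc = 0 (odd monomials vanish by symmetry):
  i = 0 (even): a_0 · C_{0} = 1 · 1 = 1
  i = 1 (odd): ∫ x^1 ρ_sc = 0 (vanishes)
  i = 2 (even): a_2 · C_{1} = -4 · 1 = -4
  i = 3 (odd): ∫ x^3 ρ_sc = 0 (vanishes)
  i = 4 (even): a_4 · C_{2} = 2 · 2 = 4

Summing the contributions: ∫_{−2}^{2} p(x) ρ_sc(x) dx = 1 + (-4) + 4 = 1.


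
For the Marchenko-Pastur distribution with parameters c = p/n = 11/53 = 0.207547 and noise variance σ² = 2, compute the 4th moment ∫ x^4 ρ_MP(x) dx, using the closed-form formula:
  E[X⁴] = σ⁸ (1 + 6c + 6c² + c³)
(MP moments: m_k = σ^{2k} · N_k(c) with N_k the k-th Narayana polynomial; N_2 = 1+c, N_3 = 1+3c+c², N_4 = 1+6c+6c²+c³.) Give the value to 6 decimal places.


E[X⁴] = σ⁸ (1 + 6c + 6c² + c³) (fourth MP moment). With σ² = 2 (so σ⁸ = 16) and c = 11/53 = 0.207547: E[X⁴] = 16 · (1 + 6·0.207547 + 6·(0.207547)² + (0.207547)³) = 16 · 2.512678.

So E[X^4] = 40.202852.


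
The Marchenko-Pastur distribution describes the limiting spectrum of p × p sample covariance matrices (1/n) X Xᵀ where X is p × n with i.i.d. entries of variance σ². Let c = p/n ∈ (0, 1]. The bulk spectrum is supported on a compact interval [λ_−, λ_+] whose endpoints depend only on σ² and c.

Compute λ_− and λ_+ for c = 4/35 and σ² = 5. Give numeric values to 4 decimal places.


c = 4/35 = 0.114286; √c = 0.338062.
λ_− = σ² (1 − √c)² = 5 · (1 − 0.338062)² = 5 · (0.661938)² = 2.190812.
λ_+ = σ² (1 + √c)² = 5 · (1 + 0.338062)² = 5 · (1.338062)² = 8.952046.

Rounded to 4 decimal places: λ_− ≈ 2.1908, λ_+ ≈ 8.9520.


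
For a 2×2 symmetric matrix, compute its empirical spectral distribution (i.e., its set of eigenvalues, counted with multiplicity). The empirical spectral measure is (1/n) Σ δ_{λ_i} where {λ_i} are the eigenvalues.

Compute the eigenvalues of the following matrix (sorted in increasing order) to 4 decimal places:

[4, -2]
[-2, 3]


Since M is real symmetric, both eigenvalues are real; they are the roots of det(λI − M) = λ² − (tr M) λ + det M.
tr M = 4 + 3 = 7.
det M = 4·3 − (-2)² = 12 − 4 = 8.
Characteristic polynomial: λ² − 7λ + 8 = 0.
Discriminant Δ = (tr M)² − 4·det M = 49 − 32 = 17; √Δ = 4.123106.
λ = (tr M ± √Δ)/2 = (7 ± 4.123106)/2, giving (tr M − √Δ)/2 = 1.4384 and (tr M + √Δ)/2 = 5.5616.

Eigenvalues sorted in increasing order: [1.4384, 5.5616].


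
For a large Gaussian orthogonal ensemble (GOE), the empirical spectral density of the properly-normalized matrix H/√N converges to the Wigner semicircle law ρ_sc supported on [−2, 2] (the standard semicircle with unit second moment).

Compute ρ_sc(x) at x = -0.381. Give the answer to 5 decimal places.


ρ_sc(x) = (1/(2π)) √(4 − x²). With x = -0.381:
  4 − x² = 4 − (-0.381)² = 4 − 0.145161 = 3.854839.
  √(4 − x²) = 1.963374.
  1/(2π) = 0.159155.
  ρ_sc(-0.381) = 0.159155 · 1.963374 = 0.312481.

Rounded to 5 decimal places: ρ_sc(-0.381) ≈ 0.31248.


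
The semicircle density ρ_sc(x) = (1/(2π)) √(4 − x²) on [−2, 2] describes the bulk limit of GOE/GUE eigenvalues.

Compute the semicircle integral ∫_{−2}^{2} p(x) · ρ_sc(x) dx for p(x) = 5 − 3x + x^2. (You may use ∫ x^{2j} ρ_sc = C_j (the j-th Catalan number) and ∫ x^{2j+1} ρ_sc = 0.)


Write p(x) = Σ a_i x^i, split into monomials and integrate each against ρ_sc separately.
Using ∫ x^{2j} ρ_sc = C_j = (1/(j+1)) C(2j, j) (Catalan numbers) and ∫ x^{2j+1} ρ_sc = 0 (odd monomials vanish by symmetry):
  i = 0 (even): a_0 · C_{0} = 5 · 1 = 5
  i = 1 (odd): ∫ x^1 ρ_sc = 0 (vanishes)
  i = 2 (even): a_2 · C_{1} = 1 · 1 = 1

Summing the contributions: ∫_{−2}^{2} p(x) ρ_sc(x) dx = 5 + 1 = 6.


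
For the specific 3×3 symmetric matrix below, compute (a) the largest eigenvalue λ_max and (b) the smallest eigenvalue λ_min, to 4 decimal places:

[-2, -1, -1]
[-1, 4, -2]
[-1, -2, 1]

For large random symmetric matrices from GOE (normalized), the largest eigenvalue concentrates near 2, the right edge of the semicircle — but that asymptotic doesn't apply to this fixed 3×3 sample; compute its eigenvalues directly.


Since M is real symmetric, all three eigenvalues are real; they are the roots of det(λI − M) = λ³ − (tr M) λ² + s λ − det M, where s is the sum of the principal 2×2 minors.
tr M = -2 + 4 + 1 = 3.
s = ((-2)·4 − (-1)²) + ((-2)·1 − (-1)²) + (4·1 − (-2)²) = -9 + (-3) + 0 = -12.
det M (expand along row 1) = (-2)·0 − (-1)·(-3) + (-1)·6 = -9.
Characteristic polynomial: λ³ − 3λ² − 12λ + 9 = 0.
Substitute λ = y + (tr M)/3 = y + 1.000000 to remove the quadratic term: y³ + p·y + q = 0 with p = s − (tr M)²/3 = -15.000000 and q = −2(tr M)³/27 + (tr M)·s/3 − det M = -5.000000.
Three real roots ⇒ use the trigonometric (Viète) form: r = 2√(−p/3) = 4.472136, φ = arccos(3q/(p·r)) = arccos(0.223607) = 1.345283 rad.
y_k = r·cos(φ/3 − 2πk/3) for k = 0, 1, 2 gives y = 4.029975, -0.335859, -3.694116.
λ_k = y_k + 1.000000 gives λ = 5.0300, 0.6641, -2.6941 (check: the sum is 3.0000 = tr M).

Hence λ_max = 5.0300 and λ_min = -2.6941.


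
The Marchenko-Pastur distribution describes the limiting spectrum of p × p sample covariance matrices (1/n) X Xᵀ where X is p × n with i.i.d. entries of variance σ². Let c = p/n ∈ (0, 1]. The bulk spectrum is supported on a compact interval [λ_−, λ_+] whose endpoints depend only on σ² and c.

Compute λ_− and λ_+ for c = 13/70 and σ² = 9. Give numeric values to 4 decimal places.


c = 13/70 = 0.185714; √c = 0.430946.
λ_− = σ² (1 − √c)² = 9 · (1 − 0.430946)² = 9 · (0.569054)² = 2.914404.
λ_+ = σ² (1 + √c)² = 9 · (1 + 0.430946)² = 9 · (1.430946)² = 18.428453.

Rounded to 4 decimal places: λ_− ≈ 2.9144, λ_+ ≈ 18.4285.


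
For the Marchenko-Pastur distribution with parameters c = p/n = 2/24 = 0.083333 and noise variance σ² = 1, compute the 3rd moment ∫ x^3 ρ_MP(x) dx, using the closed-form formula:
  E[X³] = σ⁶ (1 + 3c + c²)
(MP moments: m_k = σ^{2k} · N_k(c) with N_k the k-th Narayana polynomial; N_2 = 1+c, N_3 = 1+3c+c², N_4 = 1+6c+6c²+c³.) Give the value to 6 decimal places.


E[X³] = σ⁶ (1 + 3c + c²) (third MP moment). With σ² = 1 (so σ⁶ = 1) and c = 2/24 = 0.083333: E[X³] = 1 · (1 + 3·0.083333 + (0.083333)²) = 1 · 1.256944.

So E[X^3] = 1.256944.


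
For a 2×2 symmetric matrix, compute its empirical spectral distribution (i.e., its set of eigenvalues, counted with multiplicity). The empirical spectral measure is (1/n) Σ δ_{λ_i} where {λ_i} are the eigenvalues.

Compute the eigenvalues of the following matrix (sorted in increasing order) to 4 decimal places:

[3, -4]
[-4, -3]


Since M is real symmetric, both eigenvalues are real; they are the roots of det(λI − M) = λ² − (tr M) λ + det M.
tr M = 3 + (-3) = 0.
det M = 3·(-3) − (-4)² = -9 − 16 = -25.
Characteristic polynomial: λ² − 25 = 0.
Discriminant Δ = (tr M)² − 4·det M = 0 − (-100) = 100; √Δ = 10.000000.
λ = (tr M ± √Δ)/2 = (0 ± 10.000000)/2, giving (tr M − √Δ)/2 = -5.0000 and (tr M + √Δ)/2 = 5.0000.

Eigenvalues sorted in increasing order: [-5.0000, 5.0000].


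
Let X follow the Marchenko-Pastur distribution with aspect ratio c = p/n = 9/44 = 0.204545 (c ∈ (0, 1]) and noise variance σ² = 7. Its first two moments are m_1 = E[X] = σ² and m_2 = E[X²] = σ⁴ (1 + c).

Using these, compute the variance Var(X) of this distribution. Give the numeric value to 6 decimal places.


m_1 = E[X] = σ² = 7, so m_1² = 49.
m_2 = E[X²] = σ⁴ (1 + c) = 49 · (1 + 0.204545) = 49 · 1.204545 = 59.022727.
(Note m_2 − m_1² simplifies to c · σ⁴ = 0.204545 · 49.)

Var(X) = m_2 − m_1² = 59.022727 − 49 = 10.022727.


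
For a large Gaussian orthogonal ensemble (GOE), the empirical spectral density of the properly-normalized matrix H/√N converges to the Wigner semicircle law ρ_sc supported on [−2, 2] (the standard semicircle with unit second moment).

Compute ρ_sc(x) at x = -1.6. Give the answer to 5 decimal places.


ρ_sc(x) = (1/(2π)) √(4 − x²). With x = -1.6:
  4 − x² = 4 − (-1.6)² = 4 − 2.560000 = 1.440000.
  √(4 − x²) = 1.200000.
  1/(2π) = 0.159155.
  ρ_sc(-1.6) = 0.159155 · 1.200000 = 0.190986.

Rounded to 5 decimal places: ρ_sc(-1.6) ≈ 0.19099.


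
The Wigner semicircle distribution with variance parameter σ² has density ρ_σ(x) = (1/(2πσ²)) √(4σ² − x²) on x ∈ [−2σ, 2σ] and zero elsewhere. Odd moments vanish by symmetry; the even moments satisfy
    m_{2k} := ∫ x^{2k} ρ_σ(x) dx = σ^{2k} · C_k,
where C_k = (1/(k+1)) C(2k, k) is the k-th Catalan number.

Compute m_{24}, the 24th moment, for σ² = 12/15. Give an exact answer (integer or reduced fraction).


By the scaled semicircle moment identity, m_{2k} = σ^{2k} · C_k with k = 12.
C_12 = (1/(k+1)) · C(2k, k) = (1/13) · C(24, 12) = (1/13) · 2704156 = 208012.
σ^{2k} = (σ²)^k = (12/15)^12 = 16777216/244140625.

Therefore m_{24} = σ^{24} · C_12 = (16777216/244140625) · 208012 = 3489862254592/244140625.


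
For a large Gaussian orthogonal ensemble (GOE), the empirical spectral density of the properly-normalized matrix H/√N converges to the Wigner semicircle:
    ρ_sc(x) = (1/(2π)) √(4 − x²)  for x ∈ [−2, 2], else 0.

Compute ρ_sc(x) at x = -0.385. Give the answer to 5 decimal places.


ρ_sc(x) = (1/(2π)) √(4 − x²). With x = -0.385:
  4 − x² = 4 − (-0.385)² = 4 − 0.148225 = 3.851775.
  √(4 − x²) = 1.962594.
  1/(2π) = 0.159155.
  ρ_sc(-0.385) = 0.159155 · 1.962594 = 0.312357.

Rounded to 5 decimal places: ρ_sc(-0.385) ≈ 0.31236.


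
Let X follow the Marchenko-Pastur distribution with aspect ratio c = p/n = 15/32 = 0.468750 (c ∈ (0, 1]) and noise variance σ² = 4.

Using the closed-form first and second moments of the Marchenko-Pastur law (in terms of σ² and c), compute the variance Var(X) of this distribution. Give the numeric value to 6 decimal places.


Recall the MP moments m_1 = E[X] = σ² and m_2 = E[X²] = σ⁴ (1 + c).
m_1 = E[X] = σ² = 4, so m_1² = 16.
m_2 = E[X²] = σ⁴ (1 + c) = 16 · (1 + 0.468750) = 16 · 1.468750 = 23.500000.
(Note m_2 − m_1² simplifies to c · σ⁴ = 0.468750 · 16.)

Var(X) = m_2 − m_1² = 23.500000 − 16 = 7.500000.


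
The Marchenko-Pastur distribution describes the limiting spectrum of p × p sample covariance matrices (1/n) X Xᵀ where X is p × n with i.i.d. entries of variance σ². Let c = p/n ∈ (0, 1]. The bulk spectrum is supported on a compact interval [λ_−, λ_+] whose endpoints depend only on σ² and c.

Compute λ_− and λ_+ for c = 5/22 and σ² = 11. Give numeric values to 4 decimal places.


c = 5/22 = 0.227273; √c = 0.476731.
λ_− = σ² (1 − √c)² = 11 · (1 − 0.476731)² = 11 · (0.523269)² = 3.011912.
λ_+ = σ² (1 + √c)² = 11 · (1 + 0.476731)² = 11 · (1.476731)² = 23.988088.

Rounded to 4 decimal places: λ_− ≈ 3.0119, λ_+ ≈ 23.9881.
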